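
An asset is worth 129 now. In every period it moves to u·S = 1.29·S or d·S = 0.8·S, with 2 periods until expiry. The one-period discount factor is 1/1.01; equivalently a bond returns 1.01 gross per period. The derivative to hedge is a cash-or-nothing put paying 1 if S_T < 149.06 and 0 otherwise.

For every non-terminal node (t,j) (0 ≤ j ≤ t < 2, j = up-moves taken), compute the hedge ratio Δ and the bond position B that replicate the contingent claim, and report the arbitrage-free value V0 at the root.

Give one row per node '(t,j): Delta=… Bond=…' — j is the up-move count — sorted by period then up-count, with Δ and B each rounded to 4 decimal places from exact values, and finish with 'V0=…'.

No-arbitrage ⇒ martingale measure with p* = (R−d)/(u−d) = 0.4286.
Terminal payoffs: V(2,0)=1.0000, V(2,1)=1.0000, V(2,2)=0.0000
  t=1,j=0: stock 103.2000 → up 133.1280 (V=1.0000), down 82.5600 (V=1.0000). Price 0.9901; hedge Δ=0.0000, bond B=0.9901.
  t=1,j=1: stock 166.4100 → up 214.6689 (V=0.0000), down 133.1280 (V=1.0000). Price 0.5658; hedge Δ=-0.0123, bond B=2.6066.
  t=0,j=0: stock 129.0000 → up 166.4100 (V=0.5658), down 103.2000 (V=0.9901). Price 0.8002; hedge Δ=-0.0067, bond B=1.6662.
Self-financing check: at every node Δ·S+B equals the discounted successor values.

(0,0): Delta=-0.0067 Bond=1.6662
(1,0): Delta=0.0000 Bond=0.9901
(1,1): Delta=-0.0123 Bond=2.6066
V0=0.8002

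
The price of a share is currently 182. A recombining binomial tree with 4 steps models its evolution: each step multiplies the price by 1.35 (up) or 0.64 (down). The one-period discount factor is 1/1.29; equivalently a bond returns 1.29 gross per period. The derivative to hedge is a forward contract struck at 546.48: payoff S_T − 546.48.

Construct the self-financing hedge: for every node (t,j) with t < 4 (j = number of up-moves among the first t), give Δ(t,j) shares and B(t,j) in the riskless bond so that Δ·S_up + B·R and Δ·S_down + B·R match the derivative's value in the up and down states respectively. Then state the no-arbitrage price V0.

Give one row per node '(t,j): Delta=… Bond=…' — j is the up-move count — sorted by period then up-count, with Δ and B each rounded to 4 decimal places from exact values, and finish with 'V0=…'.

(0,0): Delta=1.0000 Bond=-197.3401
(1,0): Delta=1.0000 Bond=-254.5688
(1,1): Delta=1.0000 Bond=-254.5688
(2,0): Delta=1.0000 Bond=-328.3937
(2,1): Delta=1.0000 Bond=-328.3937
(2,2): Delta=1.0000 Bond=-328.3937
(3,0): Delta=1.0000 Bond=-423.6279
(3,1): Delta=1.0000 Bond=-423.6279
(3,2): Delta=1.0000 Bond=-423.6279
(3,3): Delta=1.0000 Bond=-423.6279
V0=-15.3401

Risk-neutral probability p* = (R−d)/(u−d) = (1.29−0.64)/(1.35−0.64) = 0.9155.
At expiry t=4: V(4,0)=-515.9455, V(4,1)=-482.0712, V(4,2)=-410.6177, V(4,3)=-259.8955, V(4,4)=58.0341
  t=3,j=0: stock 47.7102 → up 64.4088 (V=-482.0712), down 30.5345 (V=-515.9455). Price -375.9177; hedge Δ=1.0000, bond B=-423.6279.
  t=3,j=1: stock 100.6387 → up 135.8623 (V=-410.6177), down 64.4088 (V=-482.0712). Price -322.9892; hedge Δ=1.0000, bond B=-423.6279.
  t=3,j=2: stock 212.2848 → up 286.5845 (V=-259.8955), down 135.8623 (V=-410.6177). Price -211.3431; hedge Δ=1.0000, bond B=-423.6279.
  t=3,j=3: stock 447.7883 → up 604.5141 (V=58.0341), down 286.5845 (V=-259.8955). Price 24.1603; hedge Δ=1.0000, bond B=-423.6279.
  t=2,j=0: stock 74.5472 → up 100.6387 (V=-322.9892), down 47.7102 (V=-375.9177). Price -253.8465; hedge Δ=1.0000, bond B=-328.3937.
  t=2,j=1: stock 157.2480 → up 212.2848 (V=-211.3431), down 100.6387 (V=-322.9892). Price -171.1457; hedge Δ=1.0000, bond B=-328.3937.
  t=2,j=2: stock 331.6950 → up 447.7883 (V=24.1603), down 212.2848 (V=-211.3431). Price 3.3013; hedge Δ=1.0000, bond B=-328.3937.
  t=1,j=0: stock 116.4800 → up 157.2480 (V=-171.1457), down 74.5472 (V=-253.8465). Price -138.0888; hedge Δ=1.0000, bond B=-254.5688.
  t=1,j=1: stock 245.7000 → up 331.6950 (V=3.3013), down 157.2480 (V=-171.1457). Price -8.8688; hedge Δ=1.0000, bond B=-254.5688.
  t=0,j=0: stock 182.0000 → up 245.7000 (V=-8.8688), down 116.4800 (V=-138.0888). Price -15.3401; hedge Δ=1.0000, bond B=-197.3401.
Root portfolio cost Δ·182+B reproduces V0=-15.3401.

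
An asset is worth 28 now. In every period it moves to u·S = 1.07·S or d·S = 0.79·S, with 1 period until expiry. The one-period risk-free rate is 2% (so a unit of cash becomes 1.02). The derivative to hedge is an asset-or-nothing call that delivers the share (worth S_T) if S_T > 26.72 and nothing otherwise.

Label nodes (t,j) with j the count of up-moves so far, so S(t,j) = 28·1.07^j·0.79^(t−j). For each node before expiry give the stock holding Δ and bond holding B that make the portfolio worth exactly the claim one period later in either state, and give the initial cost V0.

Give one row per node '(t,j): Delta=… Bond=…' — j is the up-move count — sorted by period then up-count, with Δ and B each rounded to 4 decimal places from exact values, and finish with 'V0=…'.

(0,0): Delta=3.8214 Bond=-82.8725
V0=24.1275

The replicating-portfolio and risk-neutral prices coincide; use p* = (1.02−0.79)/(1.07−0.79) = 0.8214 for the latter.
Terminal values V(1,·): V(1,0)=0.0000, V(1,1)=29.9600
  t=0,j=0: stock 28.0000 → up 29.9600 (V=29.9600), down 22.1200 (V=0.0000). Price 24.1275; hedge Δ=3.8214, bond B=-82.8725.
Each (Δ,B) replicates both successor values, so the strategy is self-financing and V0 is arbitrage-free.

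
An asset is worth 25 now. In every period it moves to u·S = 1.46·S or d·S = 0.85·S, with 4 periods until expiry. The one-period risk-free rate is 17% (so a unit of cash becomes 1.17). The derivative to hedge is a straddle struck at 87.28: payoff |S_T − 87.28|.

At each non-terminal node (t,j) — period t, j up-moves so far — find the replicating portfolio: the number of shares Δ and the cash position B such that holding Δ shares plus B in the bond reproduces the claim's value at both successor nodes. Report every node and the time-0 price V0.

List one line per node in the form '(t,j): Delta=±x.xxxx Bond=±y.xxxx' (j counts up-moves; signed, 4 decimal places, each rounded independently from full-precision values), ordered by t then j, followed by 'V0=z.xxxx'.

Since d<R<u, set p* = (R−d)/(u−d) = 0.5246; price each node as the discounted p*-expectation of its children.
At expiry t=4: V(4,0)=74.2298, V(4,1)=64.8644, V(4,2)=48.7780, V(4,3)=21.1471, V(4,4)=26.3130
  t=3,j=0: stock 15.3531 → up 22.4156 (V=64.8644), down 13.0502 (V=74.2298). Price 59.2452; hedge Δ=-1.0000, bond B=74.5983.
  t=3,j=1: stock 26.3712 → up 38.5020 (V=48.7780), down 22.4156 (V=64.8644). Price 48.2270; hedge Δ=-1.0000, bond B=74.5983.
  t=3,j=2: stock 45.2965 → up 66.1329 (V=21.1471), down 38.5020 (V=48.7780). Price 29.3018; hedge Δ=-1.0000, bond B=74.5983.
  t=3,j=3: stock 77.8034 → up 113.5930 (V=26.3130), down 66.1329 (V=21.1471). Price 20.3907; hedge Δ=0.1088, bond B=11.9220.
  t=2,j=0: stock 18.0625 → up 26.3712 (V=48.2270), down 15.3531 (V=59.2452). Price 45.6967; hedge Δ=-1.0000, bond B=63.7592.
  t=2,j=1: stock 31.0250 → up 45.2965 (V=29.3018), down 26.3712 (V=48.2270). Price 32.7342; hedge Δ=-1.0000, bond B=63.7592.
  t=2,j=2: stock 53.2900 → up 77.8034 (V=20.3907), down 45.2965 (V=29.3018). Price 21.0488; hedge Δ=-0.2741, bond B=35.6572.
  t=1,j=0: stock 21.2500 → up 31.0250 (V=32.7342), down 18.0625 (V=45.6967). Price 33.2451; hedge Δ=-1.0000, bond B=54.4951.
  t=1,j=1: stock 36.5000 → up 53.2900 (V=21.0488), down 31.0250 (V=32.7342). Price 22.7386; hedge Δ=-0.5248, bond B=41.8950.
  t=0,j=0: stock 25.0000 → up 36.5000 (V=22.7386), down 21.2500 (V=33.2451). Price 23.7038; hedge Δ=-0.6889, bond B=40.9275.
Self-financing check: at every node Δ·S+B equals the discounted successor values.

(0,0): Delta=-0.6889 Bond=40.9275
(1,0): Delta=-1.0000 Bond=54.4951
(1,1): Delta=-0.5248 Bond=41.8950
(2,0): Delta=-1.0000 Bond=63.7592
(2,1): Delta=-1.0000 Bond=63.7592
(2,2): Delta=-0.2741 Bond=35.6572
(3,0): Delta=-1.0000 Bond=74.5983
(3,1): Delta=-1.0000 Bond=74.5983
(3,2): Delta=-1.0000 Bond=74.5983
(3,3): Delta=0.1088 Bond=11.9220
V0=23.7038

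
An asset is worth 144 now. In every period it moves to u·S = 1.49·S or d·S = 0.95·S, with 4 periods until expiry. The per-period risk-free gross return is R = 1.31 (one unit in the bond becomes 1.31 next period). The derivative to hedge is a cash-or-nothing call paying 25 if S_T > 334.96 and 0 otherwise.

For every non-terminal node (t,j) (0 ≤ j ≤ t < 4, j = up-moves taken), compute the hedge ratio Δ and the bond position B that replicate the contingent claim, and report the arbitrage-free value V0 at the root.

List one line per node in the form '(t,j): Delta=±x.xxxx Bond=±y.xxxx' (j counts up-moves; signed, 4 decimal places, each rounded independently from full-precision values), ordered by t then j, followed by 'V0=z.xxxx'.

(0,0): Delta=0.0636 Bond=-4.1222
(1,0): Delta=0.0876 Bond=-8.6951
(1,1): Delta=0.0559 Bond=-3.7526
(2,0): Delta=0.0000 Bond=0.0000
(2,1): Delta=0.1156 Bond=-17.0858
(2,2): Delta=0.0368 Bond=1.1690
(3,0): Delta=0.0000 Bond=0.0000
(3,1): Delta=0.0000 Bond=0.0000
(3,2): Delta=0.1524 Bond=-33.5736
(3,3): Delta=0.0000 Bond=19.0840
V0=5.0305

Under the risk-neutral measure, an up-move has probability p* = (R−d)/(u−d) = 0.6667 and values discount at R = 1.31.
Terminal values V(4,·): V(4,0)=0.0000, V(4,1)=0.0000, V(4,2)=0.0000, V(4,3)=25.0000, V(4,4)=25.0000
(3,0): S=123.4620. Δ = (V_up−V_dn)/(S_up−S_dn) = (0.0000−0.0000)/(183.9584−117.2889) = 0.0000. V = [p*·0.0000 + (1−p*)·0.0000]/1.31 = 0.0000. B = V − Δ·S = 0.0000.
(3,1): S=193.6404. Δ = (V_up−V_dn)/(S_up−S_dn) = (0.0000−0.0000)/(288.5242−183.9584) = 0.0000. V = [p*·0.0000 + (1−p*)·0.0000]/1.31 = 0.0000. B = V − Δ·S = 0.0000.
(3,2): S=303.7097. Δ = (V_up−V_dn)/(S_up−S_dn) = (25.0000−0.0000)/(452.5274−288.5242) = 0.1524. V = [p*·25.0000 + (1−p*)·0.0000]/1.31 = 12.7226. B = V − Δ·S = -33.5736.
(3,3): S=476.3447. Δ = (V_up−V_dn)/(S_up−S_dn) = (25.0000−25.0000)/(709.7535−452.5274) = 0.0000. V = [p*·25.0000 + (1−p*)·25.0000]/1.31 = 19.0840. B = V − Δ·S = 19.0840.
(2,0): S=129.9600. Δ = (V_up−V_dn)/(S_up−S_dn) = (0.0000−0.0000)/(193.6404−123.4620) = 0.0000. V = [p*·0.0000 + (1−p*)·0.0000]/1.31 = 0.0000. B = V − Δ·S = 0.0000.
(2,1): S=203.8320. Δ = (V_up−V_dn)/(S_up−S_dn) = (12.7226−0.0000)/(303.7097−193.6404) = 0.1156. V = [p*·12.7226 + (1−p*)·0.0000]/1.31 = 6.4746. B = V − Δ·S = -17.0858.
(2,2): S=319.6944. Δ = (V_up−V_dn)/(S_up−S_dn) = (19.0840−12.7226)/(476.3447−303.7097) = 0.0368. V = [p*·19.0840 + (1−p*)·12.7226]/1.31 = 12.9493. B = V − Δ·S = 1.1690.
(1,0): S=136.8000. Δ = (V_up−V_dn)/(S_up−S_dn) = (6.4746−0.0000)/(203.8320−129.9600) = 0.0876. V = [p*·6.4746 + (1−p*)·0.0000]/1.31 = 3.2950. B = V − Δ·S = -8.6951.
(1,1): S=214.5600. Δ = (V_up−V_dn)/(S_up−S_dn) = (12.9493−6.4746)/(319.6944−203.8320) = 0.0559. V = [p*·12.9493 + (1−p*)·6.4746]/1.31 = 8.2374. B = V − Δ·S = -3.7526.
(0,0): S=144.0000. Δ = (V_up−V_dn)/(S_up−S_dn) = (8.2374−3.2950)/(214.5600−136.8000) = 0.0636. V = [p*·8.2374 + (1−p*)·3.2950]/1.31 = 5.0305. B = V − Δ·S = -4.1222.
Self-financing check: at every node Δ·S+B equals the discounted successor values.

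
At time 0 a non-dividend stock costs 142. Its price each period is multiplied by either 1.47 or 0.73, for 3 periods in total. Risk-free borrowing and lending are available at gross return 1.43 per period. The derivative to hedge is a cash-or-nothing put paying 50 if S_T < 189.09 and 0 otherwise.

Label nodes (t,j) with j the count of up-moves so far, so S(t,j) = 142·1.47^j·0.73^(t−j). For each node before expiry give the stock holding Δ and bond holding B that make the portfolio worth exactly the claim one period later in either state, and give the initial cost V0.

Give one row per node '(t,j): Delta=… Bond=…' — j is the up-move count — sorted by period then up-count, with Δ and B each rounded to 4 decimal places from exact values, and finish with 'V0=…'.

(0,0): Delta=-0.0238 Bond=3.5235
(1,0): Delta=-0.4312 Bond=47.2679
(1,1): Delta=-0.0122 Bond=2.6255
(2,0): Delta=0.0000 Bond=34.9650
(2,1): Delta=-0.4434 Bond=69.4576
(2,2): Delta=0.0000 Bond=0.0000
V0=0.1445

Since d<R<u, set p* = (R−d)/(u−d) = 0.9459; price each node as the discounted p*-expectation of its children.
At expiry t=3: V(3,0)=50.0000, V(3,1)=50.0000, V(3,2)=0.0000, V(3,3)=0.0000
Node (2,0) S=75.6718: V=(p*·50.0000+(1−p*)·50.0000)/1.43=34.9650; Δ=(50.0000−50.0000)/(111.2375−55.2404)=0.0000; B=V−Δ·S=34.9650
Node (2,1) S=152.3802: V=(p*·0.0000+(1−p*)·50.0000)/1.43=1.8900; Δ=(0.0000−50.0000)/(223.9989−111.2375)=-0.4434; B=V−Δ·S=69.4576
Node (2,2) S=306.8478: V=(p*·0.0000+(1−p*)·0.0000)/1.43=0.0000; Δ=(0.0000−0.0000)/(451.0663−223.9989)=0.0000; B=V−Δ·S=0.0000
Node (1,0) S=103.6600: V=(p*·1.8900+(1−p*)·34.9650)/1.43=2.5719; Δ=(1.8900−34.9650)/(152.3802−75.6718)=-0.4312; B=V−Δ·S=47.2679
Node (1,1) S=208.7400: V=(p*·0.0000+(1−p*)·1.8900)/1.43=0.0714; Δ=(0.0000−1.8900)/(306.8478−152.3802)=-0.0122; B=V−Δ·S=2.6255
Node (0,0) S=142.0000: V=(p*·0.0714+(1−p*)·2.5719)/1.43=0.1445; Δ=(0.0714−2.5719)/(208.7400−103.6600)=-0.0238; B=V−Δ·S=3.5235
Self-financing check: at every node Δ·S+B equals the discounted successor values.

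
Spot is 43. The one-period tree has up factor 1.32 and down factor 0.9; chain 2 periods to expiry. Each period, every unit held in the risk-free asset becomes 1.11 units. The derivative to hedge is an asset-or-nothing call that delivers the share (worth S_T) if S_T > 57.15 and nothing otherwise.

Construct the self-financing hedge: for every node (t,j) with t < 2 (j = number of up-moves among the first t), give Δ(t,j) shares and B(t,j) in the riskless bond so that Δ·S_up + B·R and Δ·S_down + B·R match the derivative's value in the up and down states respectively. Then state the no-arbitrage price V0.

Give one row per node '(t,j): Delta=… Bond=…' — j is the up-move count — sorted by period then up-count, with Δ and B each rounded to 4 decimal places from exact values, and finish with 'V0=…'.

No-arbitrage ⇒ martingale measure with p* = (R−d)/(u−d) = 0.5000.
Terminal values V(2,·): V(2,0)=0.0000, V(2,1)=0.0000, V(2,2)=74.9232
Node (1,0) S=38.7000: V=(p*·0.0000+(1−p*)·0.0000)/1.11=0.0000; Δ=(0.0000−0.0000)/(51.0840−34.8300)=0.0000; B=V−Δ·S=0.0000
Node (1,1) S=56.7600: V=(p*·74.9232+(1−p*)·0.0000)/1.11=33.7492; Δ=(74.9232−0.0000)/(74.9232−51.0840)=3.1429; B=V−Δ·S=-144.6394
Node (0,0) S=43.0000: V=(p*·33.7492+(1−p*)·0.0000)/1.11=15.2023; Δ=(33.7492−0.0000)/(56.7600−38.7000)=1.8687; B=V−Δ·S=-65.1529
Root portfolio cost Δ·43+B reproduces V0=15.2023.

(0,0): Delta=1.8687 Bond=-65.1529
(1,0): Delta=0.0000 Bond=0.0000
(1,1): Delta=3.1429 Bond=-144.6394
V0=15.2023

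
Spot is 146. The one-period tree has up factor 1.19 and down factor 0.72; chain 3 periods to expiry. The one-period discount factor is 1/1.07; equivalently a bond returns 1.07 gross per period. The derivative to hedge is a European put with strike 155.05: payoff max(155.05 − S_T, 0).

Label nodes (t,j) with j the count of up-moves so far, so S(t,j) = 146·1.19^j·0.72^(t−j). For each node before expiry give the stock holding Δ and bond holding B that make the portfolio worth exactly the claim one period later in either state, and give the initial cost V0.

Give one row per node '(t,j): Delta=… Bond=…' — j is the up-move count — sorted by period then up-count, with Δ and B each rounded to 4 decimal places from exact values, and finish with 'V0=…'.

Under the risk-neutral measure, an up-move has probability p* = (R−d)/(u−d) = 0.7447 and values discount at R = 1.07.
Terminal payoffs: V(3,0)=100.5558, V(3,1)=64.9832, V(3,2)=6.1896, V(3,3)=0.0000
  t=2,j=0: stock 75.6864 → up 90.0668 (V=64.9832), down 54.4942 (V=100.5558). Price 69.2201; hedge Δ=-1.0000, bond B=144.9065.
  t=2,j=1: stock 125.0928 → up 148.8604 (V=6.1896), down 90.0668 (V=64.9832). Price 19.8137; hedge Δ=-1.0000, bond B=144.9065.
  t=2,j=2: stock 206.7506 → up 246.0332 (V=0.0000), down 148.8604 (V=6.1896). Price 1.4769; hedge Δ=-0.0637, bond B=14.6462.
  t=1,j=0: stock 105.1200 → up 125.0928 (V=19.8137), down 75.6864 (V=69.2201). Price 30.3067; hedge Δ=-1.0000, bond B=135.4267.
  t=1,j=1: stock 173.7400 → up 206.7506 (V=1.4769), down 125.0928 (V=19.8137). Price 5.7558; hedge Δ=-0.2246, bond B=44.7703.
  t=0,j=0: stock 146.0000 → up 173.7400 (V=5.7558), down 105.1200 (V=30.3067). Price 11.2375; hedge Δ=-0.3578, bond B=63.4734.
Root portfolio cost Δ·146+B reproduces V0=11.2375.

(0,0): Delta=-0.3578 Bond=63.4734
(1,0): Delta=-1.0000 Bond=135.4267
(1,1): Delta=-0.2246 Bond=44.7703
(2,0): Delta=-1.0000 Bond=144.9065
(2,1): Delta=-1.0000 Bond=144.9065
(2,2): Delta=-0.0637 Bond=14.6462
V0=11.2375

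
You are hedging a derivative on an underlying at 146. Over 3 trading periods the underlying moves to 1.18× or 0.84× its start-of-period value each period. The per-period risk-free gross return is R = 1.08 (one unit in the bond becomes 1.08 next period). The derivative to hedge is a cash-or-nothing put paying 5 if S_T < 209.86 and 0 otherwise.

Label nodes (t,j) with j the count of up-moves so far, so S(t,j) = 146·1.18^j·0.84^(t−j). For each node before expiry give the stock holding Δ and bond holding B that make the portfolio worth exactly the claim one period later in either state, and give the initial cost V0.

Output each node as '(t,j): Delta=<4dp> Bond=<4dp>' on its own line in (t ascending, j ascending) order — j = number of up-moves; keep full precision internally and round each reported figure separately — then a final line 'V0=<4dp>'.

(0,0): Delta=-0.0430 Bond=8.8553
(1,0): Delta=0.0000 Bond=4.2867
(1,1): Delta=-0.0558 Bond=11.7625
(2,0): Delta=0.0000 Bond=4.6296
(2,1): Delta=0.0000 Bond=4.6296
(2,2): Delta=-0.0723 Bond=16.0675
V0=2.5731

The replicating-portfolio and risk-neutral prices coincide; use p* = (1.08−0.84)/(1.18−0.84) = 0.7059 for the latter.
Terminal payoffs: V(3,0)=5.0000, V(3,1)=5.0000, V(3,2)=5.0000, V(3,3)=0.0000
(2,0): S=103.0176. Δ = (V_up−V_dn)/(S_up−S_dn) = (5.0000−5.0000)/(121.5608−86.5348) = 0.0000. V = [p*·5.0000 + (1−p*)·5.0000]/1.08 = 4.6296. B = V − Δ·S = 4.6296.
(2,1): S=144.7152. Δ = (V_up−V_dn)/(S_up−S_dn) = (5.0000−5.0000)/(170.7639−121.5608) = 0.0000. V = [p*·5.0000 + (1−p*)·5.0000]/1.08 = 4.6296. B = V − Δ·S = 4.6296.
(2,2): S=203.2904. Δ = (V_up−V_dn)/(S_up−S_dn) = (0.0000−5.0000)/(239.8827−170.7639) = -0.0723. V = [p*·0.0000 + (1−p*)·5.0000]/1.08 = 1.3617. B = V − Δ·S = 16.0675.
(1,0): S=122.6400. Δ = (V_up−V_dn)/(S_up−S_dn) = (4.6296−4.6296)/(144.7152−103.0176) = 0.0000. V = [p*·4.6296 + (1−p*)·4.6296]/1.08 = 4.2867. B = V − Δ·S = 4.2867.
(1,1): S=172.2800. Δ = (V_up−V_dn)/(S_up−S_dn) = (1.3617−4.6296)/(203.2904−144.7152) = -0.0558. V = [p*·1.3617 + (1−p*)·4.6296]/1.08 = 2.1508. B = V − Δ·S = 11.7625.
(0,0): S=146.0000. Δ = (V_up−V_dn)/(S_up−S_dn) = (2.1508−4.2867)/(172.2800−122.6400) = -0.0430. V = [p*·2.1508 + (1−p*)·4.2867]/1.08 = 2.5731. B = V − Δ·S = 8.8553.
Root portfolio cost Δ·146+B reproduces V0=2.5731.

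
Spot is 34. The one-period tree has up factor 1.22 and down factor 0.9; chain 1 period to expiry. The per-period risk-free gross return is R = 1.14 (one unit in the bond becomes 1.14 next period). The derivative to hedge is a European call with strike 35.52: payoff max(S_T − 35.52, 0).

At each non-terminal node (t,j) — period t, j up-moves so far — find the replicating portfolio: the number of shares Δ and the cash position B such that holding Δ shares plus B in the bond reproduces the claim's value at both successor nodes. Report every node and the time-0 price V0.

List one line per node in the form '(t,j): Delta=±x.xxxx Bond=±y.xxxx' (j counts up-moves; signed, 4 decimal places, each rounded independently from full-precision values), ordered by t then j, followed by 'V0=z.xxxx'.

(0,0): Delta=0.5478 Bond=-14.7039
V0=3.9211

The replicating-portfolio and risk-neutral prices coincide; use p* = (1.14−0.9)/(1.22−0.9) = 0.7500 for the latter.
Terminal values V(1,·): V(1,0)=0.0000, V(1,1)=5.9600
(0,0): S=34.0000. Δ = (V_up−V_dn)/(S_up−S_dn) = (5.9600−0.0000)/(41.4800−30.6000) = 0.5478. V = [p*·5.9600 + (1−p*)·0.0000]/1.14 = 3.9211. B = V − Δ·S = -14.7039.
Root portfolio cost Δ·34+B reproduces V0=3.9211.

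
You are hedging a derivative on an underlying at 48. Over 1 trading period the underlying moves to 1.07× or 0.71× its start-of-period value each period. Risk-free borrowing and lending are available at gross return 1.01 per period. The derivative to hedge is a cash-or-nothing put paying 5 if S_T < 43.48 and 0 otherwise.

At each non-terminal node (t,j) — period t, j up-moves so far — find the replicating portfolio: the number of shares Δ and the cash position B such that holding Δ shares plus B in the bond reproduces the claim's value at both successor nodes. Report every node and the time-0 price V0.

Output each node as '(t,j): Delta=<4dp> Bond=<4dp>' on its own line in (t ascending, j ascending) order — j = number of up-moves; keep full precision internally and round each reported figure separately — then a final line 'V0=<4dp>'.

Risk-neutral probability p* = (R−d)/(u−d) = (1.01−0.71)/(1.07−0.71) = 0.8333.
Terminal payoffs: V(1,0)=5.0000, V(1,1)=0.0000
Node (0,0) S=48.0000: V=(p*·0.0000+(1−p*)·5.0000)/1.01=0.8251; Δ=(0.0000−5.0000)/(51.3600−34.0800)=-0.2894; B=V−Δ·S=14.7140
Self-financing check: at every node Δ·S+B equals the discounted successor values.

(0,0): Delta=-0.2894 Bond=14.7140
V0=0.8251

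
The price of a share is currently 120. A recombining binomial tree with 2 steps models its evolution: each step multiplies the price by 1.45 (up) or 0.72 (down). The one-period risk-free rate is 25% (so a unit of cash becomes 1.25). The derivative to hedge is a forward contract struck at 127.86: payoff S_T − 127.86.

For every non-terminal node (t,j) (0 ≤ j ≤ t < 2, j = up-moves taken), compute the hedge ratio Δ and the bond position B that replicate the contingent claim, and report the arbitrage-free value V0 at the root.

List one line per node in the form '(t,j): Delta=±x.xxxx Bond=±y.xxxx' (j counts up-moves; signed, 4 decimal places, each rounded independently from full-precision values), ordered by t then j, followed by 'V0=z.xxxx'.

(0,0): Delta=1.0000 Bond=-81.8304
(1,0): Delta=1.0000 Bond=-102.2880
(1,1): Delta=1.0000 Bond=-102.2880
V0=38.1696

Since d<R<u, set p* = (R−d)/(u−d) = 0.7260; price each node as the discounted p*-expectation of its children.
Payoff layer (t=2): V(2,0)=-65.6520, V(2,1)=-2.5800, V(2,2)=124.4400
Node (1,0) S=86.4000: V=(p*·-2.5800+(1−p*)·-65.6520)/1.25=-15.8880; Δ=(-2.5800−-65.6520)/(125.2800−62.2080)=1.0000; B=V−Δ·S=-102.2880
Node (1,1) S=174.0000: V=(p*·124.4400+(1−p*)·-2.5800)/1.25=71.7120; Δ=(124.4400−-2.5800)/(252.3000−125.2800)=1.0000; B=V−Δ·S=-102.2880
Node (0,0) S=120.0000: V=(p*·71.7120+(1−p*)·-15.8880)/1.25=38.1696; Δ=(71.7120−-15.8880)/(174.0000−86.4000)=1.0000; B=V−Δ·S=-81.8304
Root portfolio cost Δ·120+B reproduces V0=38.1696.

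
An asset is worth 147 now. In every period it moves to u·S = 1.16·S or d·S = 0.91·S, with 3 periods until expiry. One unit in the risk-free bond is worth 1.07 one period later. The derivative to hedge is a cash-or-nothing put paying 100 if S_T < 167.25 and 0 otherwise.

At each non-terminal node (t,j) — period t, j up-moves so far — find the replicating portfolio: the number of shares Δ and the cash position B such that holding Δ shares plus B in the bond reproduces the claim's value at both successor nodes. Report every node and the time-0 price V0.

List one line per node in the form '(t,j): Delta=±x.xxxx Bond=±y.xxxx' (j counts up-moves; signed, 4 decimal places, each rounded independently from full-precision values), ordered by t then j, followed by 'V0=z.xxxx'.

(0,0): Delta=-1.0952 Bond=185.1128
(1,0): Delta=-1.7885 Bond=290.8202
(1,1): Delta=-0.7892 Bond=145.8992
(2,0): Delta=0.0000 Bond=93.4579
(2,1): Delta=-2.5778 Bond=433.6449
(2,2): Delta=0.0000 Bond=0.0000
V0=24.1206

The replicating-portfolio and risk-neutral prices coincide; use p* = (1.07−0.91)/(1.16−0.91) = 0.6400 for the latter.
Terminal values V(3,·): V(3,0)=100.0000, V(3,1)=100.0000, V(3,2)=0.0000, V(3,3)=0.0000
Node (2,0) S=121.7307: V=(p*·100.0000+(1−p*)·100.0000)/1.07=93.4579; Δ=(100.0000−100.0000)/(141.2076−110.7749)=0.0000; B=V−Δ·S=93.4579
Node (2,1) S=155.1732: V=(p*·0.0000+(1−p*)·100.0000)/1.07=33.6449; Δ=(0.0000−100.0000)/(180.0009−141.2076)=-2.5778; B=V−Δ·S=433.6449
Node (2,2) S=197.8032: V=(p*·0.0000+(1−p*)·0.0000)/1.07=0.0000; Δ=(0.0000−0.0000)/(229.4517−180.0009)=0.0000; B=V−Δ·S=0.0000
Node (1,0) S=133.7700: V=(p*·33.6449+(1−p*)·93.4579)/1.07=51.5678; Δ=(33.6449−93.4579)/(155.1732−121.7307)=-1.7885; B=V−Δ·S=290.8202
Node (1,1) S=170.5200: V=(p*·0.0000+(1−p*)·33.6449)/1.07=11.3198; Δ=(0.0000−33.6449)/(197.8032−155.1732)=-0.7892; B=V−Δ·S=145.8992
Node (0,0) S=147.0000: V=(p*·11.3198+(1−p*)·51.5678)/1.07=24.1206; Δ=(11.3198−51.5678)/(170.5200−133.7700)=-1.0952; B=V−Δ·S=185.1128
Root portfolio cost Δ·147+B reproduces V0=24.1206.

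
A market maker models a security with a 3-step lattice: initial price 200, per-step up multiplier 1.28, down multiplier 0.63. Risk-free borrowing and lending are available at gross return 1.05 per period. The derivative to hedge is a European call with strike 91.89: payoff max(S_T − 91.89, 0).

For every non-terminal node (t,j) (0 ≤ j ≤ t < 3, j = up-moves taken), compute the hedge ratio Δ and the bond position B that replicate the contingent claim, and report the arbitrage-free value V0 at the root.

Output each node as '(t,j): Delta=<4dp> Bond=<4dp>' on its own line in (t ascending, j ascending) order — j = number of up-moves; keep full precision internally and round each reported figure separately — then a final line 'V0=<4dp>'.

Under the risk-neutral measure, an up-move has probability p* = (R−d)/(u−d) = 0.6462 and values discount at R = 1.05.
Terminal payoffs: V(3,0)=0.0000, V(3,1)=9.7164, V(3,2)=114.5484, V(3,3)=327.5404
(2,0): S=79.3800. Δ = (V_up−V_dn)/(S_up−S_dn) = (9.7164−0.0000)/(101.6064−50.0094) = 0.1883. V = [p*·9.7164 + (1−p*)·0.0000]/1.05 = 5.9793. B = V − Δ·S = -8.9690.
(2,1): S=161.2800. Δ = (V_up−V_dn)/(S_up−S_dn) = (114.5484−9.7164)/(206.4384−101.6064) = 1.0000. V = [p*·114.5484 + (1−p*)·9.7164]/1.05 = 73.7657. B = V − Δ·S = -87.5143.
(2,2): S=327.6800. Δ = (V_up−V_dn)/(S_up−S_dn) = (327.5404−114.5484)/(419.4304−206.4384) = 1.0000. V = [p*·327.5404 + (1−p*)·114.5484]/1.05 = 240.1657. B = V − Δ·S = -87.5143.
(1,0): S=126.0000. Δ = (V_up−V_dn)/(S_up−S_dn) = (73.7657−5.9793)/(161.2800−79.3800) = 0.8277. V = [p*·73.7657 + (1−p*)·5.9793]/1.05 = 47.4093. B = V − Δ·S = -56.8775.
(1,1): S=256.0000. Δ = (V_up−V_dn)/(S_up−S_dn) = (240.1657−73.7657)/(327.6800−161.2800) = 1.0000. V = [p*·240.1657 + (1−p*)·73.7657]/1.05 = 172.6531. B = V − Δ·S = -83.3469.
(0,0): S=200.0000. Δ = (V_up−V_dn)/(S_up−S_dn) = (172.6531−47.4093)/(256.0000−126.0000) = 0.9634. V = [p*·172.6531 + (1−p*)·47.4093]/1.05 = 122.2248. B = V − Δ·S = -70.4579.
Each (Δ,B) replicates both successor values, so the strategy is self-financing and V0 is arbitrage-free.

(0,0): Delta=0.9634 Bond=-70.4579
(1,0): Delta=0.8277 Bond=-56.8775
(1,1): Delta=1.0000 Bond=-83.3469
(2,0): Delta=0.1883 Bond=-8.9690
(2,1): Delta=1.0000 Bond=-87.5143
(2,2): Delta=1.0000 Bond=-87.5143
V0=122.2248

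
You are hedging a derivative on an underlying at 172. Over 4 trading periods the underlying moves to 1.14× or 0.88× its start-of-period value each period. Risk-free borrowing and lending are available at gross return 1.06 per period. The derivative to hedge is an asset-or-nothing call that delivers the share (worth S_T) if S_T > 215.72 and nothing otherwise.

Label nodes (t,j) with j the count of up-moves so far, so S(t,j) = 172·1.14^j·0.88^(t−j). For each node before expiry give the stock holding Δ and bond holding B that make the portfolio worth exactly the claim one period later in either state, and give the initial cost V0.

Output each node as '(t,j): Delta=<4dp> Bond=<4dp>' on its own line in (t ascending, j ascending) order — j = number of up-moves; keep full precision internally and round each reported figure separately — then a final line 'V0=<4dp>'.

Risk-neutral probability p* = (R−d)/(u−d) = (1.06−0.88)/(1.14−0.88) = 0.6923.
Payoff layer (t=4): V(4,0)=0.0000, V(4,1)=0.0000, V(4,2)=0.0000, V(4,3)=224.2465, V(4,4)=290.5011
  t=3,j=0: stock 117.2132 → up 133.6230 (V=0.0000), down 103.1476 (V=0.0000). Price 0.0000; hedge Δ=0.0000, bond B=0.0000.
  t=3,j=1: stock 151.8444 → up 173.1026 (V=0.0000), down 133.6230 (V=0.0000). Price 0.0000; hedge Δ=0.0000, bond B=0.0000.
  t=3,j=2: stock 196.7075 → up 224.2465 (V=224.2465), down 173.1026 (V=0.0000). Price 146.4600; hedge Δ=4.3846, bond B=-716.0266.
  t=3,j=3: stock 254.8256 → up 290.5011 (V=290.5011), down 224.2465 (V=224.2465). Price 254.8256; hedge Δ=1.0000, bond B=0.0000.
  t=2,j=0: stock 133.1968 → up 151.8444 (V=0.0000), down 117.2132 (V=0.0000). Price 0.0000; hedge Δ=0.0000, bond B=0.0000.
  t=2,j=1: stock 172.5504 → up 196.7075 (V=146.4600), down 151.8444 (V=0.0000). Price 95.6560; hedge Δ=3.2646, bond B=-467.6516.
  t=2,j=2: stock 223.5312 → up 254.8256 (V=254.8256), down 196.7075 (V=146.4600). Price 208.9456; hedge Δ=1.8646, bond B=-207.8452.
  t=1,j=0: stock 151.3600 → up 172.5504 (V=95.6560), down 133.1968 (V=0.0000). Price 62.4749; hedge Δ=2.4307, bond B=-305.4328.
  t=1,j=1: stock 196.0800 → up 223.5312 (V=208.9456), down 172.5504 (V=95.6560). Price 164.2333; hedge Δ=2.2222, bond B=-271.4958.
  t=0,j=0: stock 172.0000 → up 196.0800 (V=164.2333), down 151.3600 (V=62.4749). Price 125.3990; hedge Δ=2.2755, bond B=-265.9792.
Self-financing check: at every node Δ·S+B equals the discounted successor values.

(0,0): Delta=2.2755 Bond=-265.9792
(1,0): Delta=2.4307 Bond=-305.4328
(1,1): Delta=2.2222 Bond=-271.4958
(2,0): Delta=0.0000 Bond=0.0000
(2,1): Delta=3.2646 Bond=-467.6516
(2,2): Delta=1.8646 Bond=-207.8452
(3,0): Delta=0.0000 Bond=0.0000
(3,1): Delta=0.0000 Bond=0.0000
(3,2): Delta=4.3846 Bond=-716.0266
(3,3): Delta=1.0000 Bond=0.0000
V0=125.3990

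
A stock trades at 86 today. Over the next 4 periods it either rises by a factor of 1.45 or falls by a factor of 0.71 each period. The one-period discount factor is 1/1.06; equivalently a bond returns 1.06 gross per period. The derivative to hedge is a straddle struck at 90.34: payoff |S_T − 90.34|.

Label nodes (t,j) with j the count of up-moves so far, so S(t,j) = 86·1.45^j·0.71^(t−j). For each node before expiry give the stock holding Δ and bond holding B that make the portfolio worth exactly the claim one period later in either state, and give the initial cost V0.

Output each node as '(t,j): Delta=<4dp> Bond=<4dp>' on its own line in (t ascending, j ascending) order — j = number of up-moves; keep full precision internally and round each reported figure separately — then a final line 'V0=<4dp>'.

Risk-neutral probability p* = (R−d)/(u−d) = (1.06−0.71)/(1.45−0.71) = 0.4730.
Terminal values V(4,·): V(4,0)=68.4860, V(4,1)=45.7085, V(4,2)=0.8088, V(4,3)=95.8090, V(4,4)=289.8235
(3,0): S=30.7803. Δ = (V_up−V_dn)/(S_up−S_dn) = (45.7085−68.4860)/(44.6315−21.8540) = -1.0000. V = [p*·45.7085 + (1−p*)·68.4860]/1.06 = 54.4461. B = V − Δ·S = 85.2264.
(3,1): S=62.8613. Δ = (V_up−V_dn)/(S_up−S_dn) = (0.8088−45.7085)/(91.1488−44.6315) = -0.9652. V = [p*·0.8088 + (1−p*)·45.7085]/1.06 = 23.0870. B = V − Δ·S = 83.7622.
(3,2): S=128.3786. Δ = (V_up−V_dn)/(S_up−S_dn) = (95.8090−0.8088)/(186.1490−91.1488) = 1.0000. V = [p*·95.8090 + (1−p*)·0.8088]/1.06 = 43.1522. B = V − Δ·S = -85.2264.
(3,3): S=262.1817. Δ = (V_up−V_dn)/(S_up−S_dn) = (289.8235−95.8090)/(380.1635−186.1490) = 1.0000. V = [p*·289.8235 + (1−p*)·95.8090]/1.06 = 176.9553. B = V − Δ·S = -85.2264.
(2,0): S=43.3526. Δ = (V_up−V_dn)/(S_up−S_dn) = (23.0870−54.4461)/(62.8613−30.7803) = -0.9775. V = [p*·23.0870 + (1−p*)·54.4461]/1.06 = 37.3718. B = V − Δ·S = 79.7489.
(2,1): S=88.5370. Δ = (V_up−V_dn)/(S_up−S_dn) = (43.1522−23.0870)/(128.3786−62.8613) = 0.3063. V = [p*·43.1522 + (1−p*)·23.0870]/1.06 = 30.7333. B = V − Δ·S = 3.6181.
(2,2): S=180.8150. Δ = (V_up−V_dn)/(S_up−S_dn) = (176.9553−43.1522)/(262.1817−128.3786) = 1.0000. V = [p*·176.9553 + (1−p*)·43.1522]/1.06 = 100.4127. B = V − Δ·S = -80.4023.
(1,0): S=61.0600. Δ = (V_up−V_dn)/(S_up−S_dn) = (30.7333−37.3718)/(88.5370−43.3526) = -0.1469. V = [p*·30.7333 + (1−p*)·37.3718]/1.06 = 32.2943. B = V − Δ·S = 41.2652.
(1,1): S=124.7000. Δ = (V_up−V_dn)/(S_up−S_dn) = (100.4127−30.7333)/(180.8150−88.5370) = 0.7551. V = [p*·100.4127 + (1−p*)·30.7333]/1.06 = 60.0847. B = V − Δ·S = -34.0767.
(0,0): S=86.0000. Δ = (V_up−V_dn)/(S_up−S_dn) = (60.0847−32.2943)/(124.7000−61.0600) = 0.4367. V = [p*·60.0847 + (1−p*)·32.2943]/1.06 = 42.8664. B = V − Δ·S = 5.3118.
The time-0 hedge costs 42.8664, which is the no-arbitrage price.

(0,0): Delta=0.4367 Bond=5.3118
(1,0): Delta=-0.1469 Bond=41.2652
(1,1): Delta=0.7551 Bond=-34.0767
(2,0): Delta=-0.9775 Bond=79.7489
(2,1): Delta=0.3063 Bond=3.6181
(2,2): Delta=1.0000 Bond=-80.4023
(3,0): Delta=-1.0000 Bond=85.2264
(3,1): Delta=-0.9652 Bond=83.7622
(3,2): Delta=1.0000 Bond=-85.2264
(3,3): Delta=1.0000 Bond=-85.2264
V0=42.8664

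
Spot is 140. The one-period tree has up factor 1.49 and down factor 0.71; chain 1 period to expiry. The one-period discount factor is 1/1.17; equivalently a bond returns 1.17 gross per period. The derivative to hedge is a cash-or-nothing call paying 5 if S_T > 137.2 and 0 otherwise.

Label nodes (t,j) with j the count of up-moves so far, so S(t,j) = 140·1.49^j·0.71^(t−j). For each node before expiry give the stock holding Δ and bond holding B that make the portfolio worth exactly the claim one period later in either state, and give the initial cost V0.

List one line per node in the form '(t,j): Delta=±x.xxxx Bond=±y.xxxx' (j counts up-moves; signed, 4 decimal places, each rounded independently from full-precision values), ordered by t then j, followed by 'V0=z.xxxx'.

Risk-neutral probability p* = (R−d)/(u−d) = (1.17−0.71)/(1.49−0.71) = 0.5897.
Payoff layer (t=1): V(1,0)=0.0000, V(1,1)=5.0000
Node (0,0) S=140.0000: V=(p*·5.0000+(1−p*)·0.0000)/1.17=2.5203; Δ=(5.0000−0.0000)/(208.6000−99.4000)=0.0458; B=V−Δ·S=-3.8900
The time-0 hedge costs 2.5203, which is the no-arbitrage price.

(0,0): Delta=0.0458 Bond=-3.8900
V0=2.5203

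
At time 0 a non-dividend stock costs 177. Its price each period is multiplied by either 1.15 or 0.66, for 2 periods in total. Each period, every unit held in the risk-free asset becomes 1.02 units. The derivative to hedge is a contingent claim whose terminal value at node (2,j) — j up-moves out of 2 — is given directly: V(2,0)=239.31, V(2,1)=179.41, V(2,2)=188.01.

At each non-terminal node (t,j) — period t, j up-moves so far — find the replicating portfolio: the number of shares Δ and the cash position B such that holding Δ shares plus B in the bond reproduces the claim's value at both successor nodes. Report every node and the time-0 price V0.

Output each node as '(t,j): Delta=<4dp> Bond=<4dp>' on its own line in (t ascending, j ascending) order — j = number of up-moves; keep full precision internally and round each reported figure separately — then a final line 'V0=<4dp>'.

(0,0): Delta=-0.1082 Bond=200.1122
(1,0): Delta=-1.0464 Bond=313.7173
(1,1): Delta=0.0862 Bond=164.5356
V0=180.9576

Risk-neutral probability p* = (R−d)/(u−d) = (1.02−0.66)/(1.15−0.66) = 0.7347.
Terminal values V(2,·): V(2,0)=239.3100, V(2,1)=179.4100, V(2,2)=188.0100
  t=1,j=0: stock 116.8200 → up 134.3430 (V=179.4100), down 77.1012 (V=239.3100). Price 191.4724; hedge Δ=-1.0464, bond B=313.7173.
  t=1,j=1: stock 203.5500 → up 234.0825 (V=188.0100), down 134.3430 (V=179.4100). Price 182.0866; hedge Δ=0.0862, bond B=164.5356.
  t=0,j=0: stock 177.0000 → up 203.5500 (V=182.0866), down 116.8200 (V=191.4724). Price 180.9576; hedge Δ=-0.1082, bond B=200.1122.
Check: Δ(0,0)·S0 + B(0,0) = 180.9576 = V0.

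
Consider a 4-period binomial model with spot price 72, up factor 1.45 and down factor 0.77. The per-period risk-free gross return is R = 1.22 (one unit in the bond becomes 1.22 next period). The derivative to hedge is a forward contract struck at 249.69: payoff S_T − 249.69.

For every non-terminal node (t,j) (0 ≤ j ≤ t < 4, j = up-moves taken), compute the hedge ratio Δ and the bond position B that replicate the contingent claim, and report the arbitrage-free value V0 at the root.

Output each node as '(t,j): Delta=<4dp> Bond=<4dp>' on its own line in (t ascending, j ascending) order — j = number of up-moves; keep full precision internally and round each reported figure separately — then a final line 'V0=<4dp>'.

(0,0): Delta=1.0000 Bond=-112.7098
(1,0): Delta=1.0000 Bond=-137.5060
(1,1): Delta=1.0000 Bond=-137.5060
(2,0): Delta=1.0000 Bond=-167.7573
(2,1): Delta=1.0000 Bond=-167.7573
(2,2): Delta=1.0000 Bond=-167.7573
(3,0): Delta=1.0000 Bond=-204.6639
(3,1): Delta=1.0000 Bond=-204.6639
(3,2): Delta=1.0000 Bond=-204.6639
(3,3): Delta=1.0000 Bond=-204.6639
V0=-40.7098

No-arbitrage ⇒ martingale measure with p* = (R−d)/(u−d) = 0.6618.
Payoff layer (t=4): V(4,0)=-224.3798, V(4,1)=-202.0280, V(4,2)=-159.9368, V(4,3)=-80.6742, V(4,4)=68.5865
(3,0): S=32.8704. Δ = (V_up−V_dn)/(S_up−S_dn) = (-202.0280−-224.3798)/(47.6620−25.3102) = 1.0000. V = [p*·-202.0280 + (1−p*)·-224.3798]/1.22 = -171.7936. B = V − Δ·S = -204.6639.
(3,1): S=61.8988. Δ = (V_up−V_dn)/(S_up−S_dn) = (-159.9368−-202.0280)/(89.7532−47.6620) = 1.0000. V = [p*·-159.9368 + (1−p*)·-202.0280]/1.22 = -142.7652. B = V − Δ·S = -204.6639.
(3,2): S=116.5626. Δ = (V_up−V_dn)/(S_up−S_dn) = (-80.6742−-159.9368)/(169.0158−89.7532) = 1.0000. V = [p*·-80.6742 + (1−p*)·-159.9368]/1.22 = -88.1013. B = V − Δ·S = -204.6639.
(3,3): S=219.5010. Δ = (V_up−V_dn)/(S_up−S_dn) = (68.5865−-80.6742)/(318.2765−169.0158) = 1.0000. V = [p*·68.5865 + (1−p*)·-80.6742]/1.22 = 14.8371. B = V − Δ·S = -204.6639.
(2,0): S=42.6888. Δ = (V_up−V_dn)/(S_up−S_dn) = (-142.7652−-171.7936)/(61.8988−32.8704) = 1.0000. V = [p*·-142.7652 + (1−p*)·-171.7936]/1.22 = -125.0685. B = V − Δ·S = -167.7573.
(2,1): S=80.3880. Δ = (V_up−V_dn)/(S_up−S_dn) = (-88.1013−-142.7652)/(116.5626−61.8988) = 1.0000. V = [p*·-88.1013 + (1−p*)·-142.7652]/1.22 = -87.3693. B = V − Δ·S = -167.7573.
(2,2): S=151.3800. Δ = (V_up−V_dn)/(S_up−S_dn) = (14.8371−-88.1013)/(219.5010−116.5626) = 1.0000. V = [p*·14.8371 + (1−p*)·-88.1013]/1.22 = -16.3773. B = V − Δ·S = -167.7573.
(1,0): S=55.4400. Δ = (V_up−V_dn)/(S_up−S_dn) = (-87.3693−-125.0685)/(80.3880−42.6888) = 1.0000. V = [p*·-87.3693 + (1−p*)·-125.0685]/1.22 = -82.0660. B = V − Δ·S = -137.5060.
(1,1): S=104.4000. Δ = (V_up−V_dn)/(S_up−S_dn) = (-16.3773−-87.3693)/(151.3800−80.3880) = 1.0000. V = [p*·-16.3773 + (1−p*)·-87.3693]/1.22 = -33.1060. B = V − Δ·S = -137.5060.
(0,0): S=72.0000. Δ = (V_up−V_dn)/(S_up−S_dn) = (-33.1060−-82.0660)/(104.4000−55.4400) = 1.0000. V = [p*·-33.1060 + (1−p*)·-82.0660]/1.22 = -40.7098. B = V − Δ·S = -112.7098.
Check: Δ(0,0)·S0 + B(0,0) = -40.7098 = V0.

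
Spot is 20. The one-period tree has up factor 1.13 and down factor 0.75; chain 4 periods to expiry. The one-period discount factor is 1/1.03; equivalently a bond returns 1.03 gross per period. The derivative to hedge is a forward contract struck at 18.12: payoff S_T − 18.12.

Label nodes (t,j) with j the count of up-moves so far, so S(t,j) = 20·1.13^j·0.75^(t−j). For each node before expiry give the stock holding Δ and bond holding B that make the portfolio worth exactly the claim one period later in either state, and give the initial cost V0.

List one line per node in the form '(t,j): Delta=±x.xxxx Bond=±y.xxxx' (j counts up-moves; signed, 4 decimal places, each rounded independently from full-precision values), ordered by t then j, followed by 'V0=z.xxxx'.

(0,0): Delta=1.0000 Bond=-16.0994
(1,0): Delta=1.0000 Bond=-16.5824
(1,1): Delta=1.0000 Bond=-16.5824
(2,0): Delta=1.0000 Bond=-17.0798
(2,1): Delta=1.0000 Bond=-17.0798
(2,2): Delta=1.0000 Bond=-17.0798
(3,0): Delta=1.0000 Bond=-17.5922
(3,1): Delta=1.0000 Bond=-17.5922
(3,2): Delta=1.0000 Bond=-17.5922
(3,3): Delta=1.0000 Bond=-17.5922
V0=3.9006

Risk-neutral probability p* = (R−d)/(u−d) = (1.03−0.75)/(1.13−0.75) = 0.7368.
Payoff layer (t=4): V(4,0)=-11.7919, V(4,1)=-8.5856, V(4,2)=-3.7549, V(4,3)=3.5235, V(4,4)=14.4895
(3,0): S=8.4375. Δ = (V_up−V_dn)/(S_up−S_dn) = (-8.5856−-11.7919)/(9.5344−6.3281) = 1.0000. V = [p*·-8.5856 + (1−p*)·-11.7919]/1.03 = -9.1547. B = V − Δ·S = -17.5922.
(3,1): S=12.7125. Δ = (V_up−V_dn)/(S_up−S_dn) = (-3.7549−-8.5856)/(14.3651−9.5344) = 1.0000. V = [p*·-3.7549 + (1−p*)·-8.5856]/1.03 = -4.8797. B = V − Δ·S = -17.5922.
(3,2): S=19.1535. Δ = (V_up−V_dn)/(S_up−S_dn) = (3.5235−-3.7549)/(21.6435−14.3651) = 1.0000. V = [p*·3.5235 + (1−p*)·-3.7549]/1.03 = 1.5613. B = V − Δ·S = -17.5922.
(3,3): S=28.8579. Δ = (V_up−V_dn)/(S_up−S_dn) = (14.4895−3.5235)/(32.6095−21.6435) = 1.0000. V = [p*·14.4895 + (1−p*)·3.5235]/1.03 = 11.2657. B = V − Δ·S = -17.5922.
(2,0): S=11.2500. Δ = (V_up−V_dn)/(S_up−S_dn) = (-4.8797−-9.1547)/(12.7125−8.4375) = 1.0000. V = [p*·-4.8797 + (1−p*)·-9.1547]/1.03 = -5.8298. B = V − Δ·S = -17.0798.
(2,1): S=16.9500. Δ = (V_up−V_dn)/(S_up−S_dn) = (1.5613−-4.8797)/(19.1535−12.7125) = 1.0000. V = [p*·1.5613 + (1−p*)·-4.8797]/1.03 = -0.1298. B = V − Δ·S = -17.0798.
(2,2): S=25.5380. Δ = (V_up−V_dn)/(S_up−S_dn) = (11.2657−1.5613)/(28.8579−19.1535) = 1.0000. V = [p*·11.2657 + (1−p*)·1.5613]/1.03 = 8.4582. B = V − Δ·S = -17.0798.
(1,0): S=15.0000. Δ = (V_up−V_dn)/(S_up−S_dn) = (-0.1298−-5.8298)/(16.9500−11.2500) = 1.0000. V = [p*·-0.1298 + (1−p*)·-5.8298]/1.03 = -1.5824. B = V − Δ·S = -16.5824.
(1,1): S=22.6000. Δ = (V_up−V_dn)/(S_up−S_dn) = (8.4582−-0.1298)/(25.5380−16.9500) = 1.0000. V = [p*·8.4582 + (1−p*)·-0.1298]/1.03 = 6.0176. B = V − Δ·S = -16.5824.
(0,0): S=20.0000. Δ = (V_up−V_dn)/(S_up−S_dn) = (6.0176−-1.5824)/(22.6000−15.0000) = 1.0000. V = [p*·6.0176 + (1−p*)·-1.5824]/1.03 = 3.9006. B = V − Δ·S = -16.0994.
Root portfolio cost Δ·20+B reproduces V0=3.9006.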